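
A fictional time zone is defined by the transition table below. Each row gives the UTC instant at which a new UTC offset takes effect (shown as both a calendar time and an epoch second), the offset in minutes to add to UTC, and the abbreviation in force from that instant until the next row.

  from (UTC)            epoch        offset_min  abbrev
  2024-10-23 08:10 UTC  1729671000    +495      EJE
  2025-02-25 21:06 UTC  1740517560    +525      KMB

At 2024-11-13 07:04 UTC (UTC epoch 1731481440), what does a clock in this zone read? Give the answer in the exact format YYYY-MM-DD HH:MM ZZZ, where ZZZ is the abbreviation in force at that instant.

2024-11-13 15:19 EJE

Query: 2024-11-13 07:04 UTC
Rule 1/2 (EJE, +08:15): 2024-10-23 08:10 UTC ≤ query < 2025-02-25 21:06 UTC
7·60 + 4 + 495 = 919 min
919 = 0·1440 + 919; 919 = 15·60 + 19 → 15:19, same day
→ 2024-11-13 15:19 EJE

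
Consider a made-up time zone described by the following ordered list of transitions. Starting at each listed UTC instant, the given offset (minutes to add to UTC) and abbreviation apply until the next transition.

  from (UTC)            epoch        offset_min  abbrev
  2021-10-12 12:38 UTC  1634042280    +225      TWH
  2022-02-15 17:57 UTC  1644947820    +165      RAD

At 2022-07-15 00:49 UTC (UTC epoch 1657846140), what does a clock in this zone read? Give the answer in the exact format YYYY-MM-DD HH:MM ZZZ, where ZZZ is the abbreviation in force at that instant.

2022-07-15 03:34 RAD

Query: 2022-07-15 00:49 UTC
Rule 2/2 (RAD, +02:45): 2022-02-15 17:57 UTC ≤ query < +∞
0·60 + 49 + 165 = 214 min
214 = 0·1440 + 214; 214 = 3·60 + 34 → 03:34, same day
→ 2022-07-15 03:34 RAD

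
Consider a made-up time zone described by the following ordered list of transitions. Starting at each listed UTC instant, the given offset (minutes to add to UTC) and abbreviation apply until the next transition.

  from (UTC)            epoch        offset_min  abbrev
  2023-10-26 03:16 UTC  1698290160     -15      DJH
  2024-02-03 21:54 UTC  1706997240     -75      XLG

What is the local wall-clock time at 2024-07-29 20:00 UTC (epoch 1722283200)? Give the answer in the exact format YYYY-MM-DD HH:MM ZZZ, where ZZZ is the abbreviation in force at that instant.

2024-07-29 18:45 XLG

Query: 2024-07-29 20:00 UTC
Rule 2/2 (XLG, -01:15): 2024-02-03 21:54 UTC ≤ query < +∞
20·60 + 0 - 75 = 1125 min
1125 = 0·1440 + 1125; 1125 = 18·60 + 45 → 18:45, same day
→ 2024-07-29 18:45 XLG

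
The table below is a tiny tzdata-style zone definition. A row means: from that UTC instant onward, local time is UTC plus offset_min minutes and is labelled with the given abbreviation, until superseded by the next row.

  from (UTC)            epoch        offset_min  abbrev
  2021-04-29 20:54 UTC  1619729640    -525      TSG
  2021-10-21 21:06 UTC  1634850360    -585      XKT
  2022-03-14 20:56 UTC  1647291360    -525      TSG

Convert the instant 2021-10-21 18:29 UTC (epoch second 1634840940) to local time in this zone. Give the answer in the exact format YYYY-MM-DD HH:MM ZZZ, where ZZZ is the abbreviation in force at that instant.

2021-10-21 09:44 TSG

Query: 2021-10-21 18:29 UTC
Rule 1/3 (TSG, -08:45): 2021-04-29 20:54 UTC ≤ query < 2021-10-21 21:06 UTC
18·60 + 29 - 525 = 584 min
584 = 0·1440 + 584; 584 = 9·60 + 44 → 09:44, same day
→ 2021-10-21 09:44 TSG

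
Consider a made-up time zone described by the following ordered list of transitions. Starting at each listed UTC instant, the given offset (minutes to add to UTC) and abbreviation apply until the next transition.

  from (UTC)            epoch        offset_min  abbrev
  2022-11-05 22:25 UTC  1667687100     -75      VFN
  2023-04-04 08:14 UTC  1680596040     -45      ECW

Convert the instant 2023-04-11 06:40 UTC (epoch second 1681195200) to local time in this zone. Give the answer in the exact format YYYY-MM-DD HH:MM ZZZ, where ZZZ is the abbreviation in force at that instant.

2023-04-11 05:55 ECW

Query: 2023-04-11 06:40 UTC
Rule 2/2 (ECW, -00:45): 2023-04-04 08:14 UTC ≤ query < +∞
6·60 + 40 - 45 = 355 min
355 = 0·1440 + 355; 355 = 5·60 + 55 → 05:55, same day
→ 2023-04-11 05:55 ECW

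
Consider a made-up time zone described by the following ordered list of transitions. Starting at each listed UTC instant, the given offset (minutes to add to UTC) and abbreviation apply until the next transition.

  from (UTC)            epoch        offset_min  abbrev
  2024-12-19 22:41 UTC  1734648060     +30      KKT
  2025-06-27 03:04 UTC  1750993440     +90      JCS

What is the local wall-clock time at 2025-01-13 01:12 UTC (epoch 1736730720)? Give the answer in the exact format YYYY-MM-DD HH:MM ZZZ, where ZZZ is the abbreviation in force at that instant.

2025-01-13 01:42 KKT

Query: 2025-01-13 01:12 UTC
Rule 1/2 (KKT, +00:30): 2024-12-19 22:41 UTC ≤ query < 2025-06-27 03:04 UTC
1·60 + 12 + 30 = 102 min
102 = 0·1440 + 102; 102 = 1·60 + 42 → 01:42, same day
→ 2025-01-13 01:42 KKT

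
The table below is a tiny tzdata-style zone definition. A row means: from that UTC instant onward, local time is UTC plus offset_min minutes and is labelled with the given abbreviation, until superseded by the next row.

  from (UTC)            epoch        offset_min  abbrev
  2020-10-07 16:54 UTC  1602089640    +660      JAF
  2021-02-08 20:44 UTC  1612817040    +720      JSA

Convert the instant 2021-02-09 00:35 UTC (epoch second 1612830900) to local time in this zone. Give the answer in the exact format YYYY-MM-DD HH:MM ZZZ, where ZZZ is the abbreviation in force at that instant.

2021-02-09 12:35 JSA

Query: 2021-02-09 00:35 UTC
Rule 2/2 (JSA, +12:00): 2021-02-08 20:44 UTC ≤ query < +∞
0·60 + 35 + 720 = 755 min
755 = 0·1440 + 755; 755 = 12·60 + 35 → 12:35, same day
→ 2021-02-09 12:35 JSA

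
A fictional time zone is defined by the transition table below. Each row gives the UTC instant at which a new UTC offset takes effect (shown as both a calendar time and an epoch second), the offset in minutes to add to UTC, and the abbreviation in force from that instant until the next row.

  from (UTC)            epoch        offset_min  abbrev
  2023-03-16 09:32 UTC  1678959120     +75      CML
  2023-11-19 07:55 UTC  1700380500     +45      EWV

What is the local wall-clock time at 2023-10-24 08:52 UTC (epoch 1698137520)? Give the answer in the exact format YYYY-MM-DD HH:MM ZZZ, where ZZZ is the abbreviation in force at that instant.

Query: 2023-10-24 08:52 UTC
Rule 1/2 (CML, +01:15): 2023-03-16 09:32 UTC ≤ query < 2023-11-19 07:55 UTC
8·60 + 52 + 75 = 607 min
607 = 0·1440 + 607; 607 = 10·60 + 7 → 10:07, same day
→ 2023-10-24 10:07 CML

2023-10-24 10:07 CML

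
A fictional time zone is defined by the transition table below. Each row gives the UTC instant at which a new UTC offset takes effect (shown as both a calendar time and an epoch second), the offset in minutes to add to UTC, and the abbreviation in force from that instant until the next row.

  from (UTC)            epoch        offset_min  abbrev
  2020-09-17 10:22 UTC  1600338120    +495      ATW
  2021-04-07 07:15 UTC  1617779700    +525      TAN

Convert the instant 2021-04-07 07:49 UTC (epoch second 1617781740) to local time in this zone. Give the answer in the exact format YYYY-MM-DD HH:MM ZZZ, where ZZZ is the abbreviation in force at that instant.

2021-04-07 16:34 TAN

Query: 2021-04-07 07:49 UTC
Rule 2/2 (TAN, +08:45): 2021-04-07 07:15 UTC ≤ query < +∞
7·60 + 49 + 525 = 994 min
994 = 0·1440 + 994; 994 = 16·60 + 34 → 16:34, same day
→ 2021-04-07 16:34 TAN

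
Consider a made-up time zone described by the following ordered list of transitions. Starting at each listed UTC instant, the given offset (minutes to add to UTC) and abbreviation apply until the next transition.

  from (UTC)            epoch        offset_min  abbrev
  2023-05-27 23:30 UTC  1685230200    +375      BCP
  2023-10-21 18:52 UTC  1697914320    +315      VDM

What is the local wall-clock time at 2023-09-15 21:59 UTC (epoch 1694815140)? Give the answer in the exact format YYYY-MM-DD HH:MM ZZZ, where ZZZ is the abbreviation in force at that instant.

2023-09-16 04:14 BCP

Query: 2023-09-15 21:59 UTC
Rule 1/2 (BCP, +06:15): 2023-05-27 23:30 UTC ≤ query < 2023-10-21 18:52 UTC
21·60 + 59 + 375 = 1694 min
1694 = 1·1440 + 254; 254 = 4·60 + 14 → 04:14, 2023-09-15 + 1 day = 2023-09-16
→ 2023-09-16 04:14 BCP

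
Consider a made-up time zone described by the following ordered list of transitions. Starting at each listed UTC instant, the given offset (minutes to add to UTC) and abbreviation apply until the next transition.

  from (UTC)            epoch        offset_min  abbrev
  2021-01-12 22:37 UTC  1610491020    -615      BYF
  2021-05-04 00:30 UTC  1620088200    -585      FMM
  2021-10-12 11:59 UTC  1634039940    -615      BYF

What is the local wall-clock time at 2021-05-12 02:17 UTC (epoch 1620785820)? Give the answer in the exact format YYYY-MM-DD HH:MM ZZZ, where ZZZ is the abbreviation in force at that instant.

2021-05-11 16:32 FMM

Query: 2021-05-12 02:17 UTC
Rule 2/3 (FMM, -09:45): 2021-05-04 00:30 UTC ≤ query < 2021-10-12 11:59 UTC
2·60 + 17 - 585 = -448 min
-448 = -1·1440 + 992; 992 = 16·60 + 32 → 16:32, 2021-05-12 - 1 day = 2021-05-11
→ 2021-05-11 16:32 FMM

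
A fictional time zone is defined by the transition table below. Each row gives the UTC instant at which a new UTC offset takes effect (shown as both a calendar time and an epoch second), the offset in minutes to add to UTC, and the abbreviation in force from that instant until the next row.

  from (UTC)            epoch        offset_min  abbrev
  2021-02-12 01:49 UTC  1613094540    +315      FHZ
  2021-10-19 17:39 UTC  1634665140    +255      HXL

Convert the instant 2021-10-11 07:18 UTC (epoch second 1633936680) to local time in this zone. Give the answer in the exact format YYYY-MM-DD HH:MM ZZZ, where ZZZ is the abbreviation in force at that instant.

2021-10-11 12:33 FHZ

Query: 2021-10-11 07:18 UTC
Rule 1/2 (FHZ, +05:15): 2021-02-12 01:49 UTC ≤ query < 2021-10-19 17:39 UTC
7·60 + 18 + 315 = 753 min
753 = 0·1440 + 753; 753 = 12·60 + 33 → 12:33, same day
→ 2021-10-11 12:33 FHZ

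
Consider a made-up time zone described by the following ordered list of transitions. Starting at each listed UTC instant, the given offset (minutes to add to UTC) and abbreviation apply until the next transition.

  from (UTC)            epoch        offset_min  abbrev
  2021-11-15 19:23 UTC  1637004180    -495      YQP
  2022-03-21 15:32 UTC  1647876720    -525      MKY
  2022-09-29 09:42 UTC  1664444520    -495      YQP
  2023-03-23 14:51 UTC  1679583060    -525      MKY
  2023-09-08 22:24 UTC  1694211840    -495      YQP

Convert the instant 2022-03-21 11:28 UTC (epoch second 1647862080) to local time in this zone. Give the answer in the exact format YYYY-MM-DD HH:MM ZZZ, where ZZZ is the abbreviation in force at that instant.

Query: 2022-03-21 11:28 UTC
Rule 1/5 (YQP, -08:15): 2021-11-15 19:23 UTC ≤ query < 2022-03-21 15:32 UTC
11·60 + 28 - 495 = 193 min
193 = 0·1440 + 193; 193 = 3·60 + 13 → 03:13, same day
→ 2022-03-21 03:13 YQP

2022-03-21 03:13 YQP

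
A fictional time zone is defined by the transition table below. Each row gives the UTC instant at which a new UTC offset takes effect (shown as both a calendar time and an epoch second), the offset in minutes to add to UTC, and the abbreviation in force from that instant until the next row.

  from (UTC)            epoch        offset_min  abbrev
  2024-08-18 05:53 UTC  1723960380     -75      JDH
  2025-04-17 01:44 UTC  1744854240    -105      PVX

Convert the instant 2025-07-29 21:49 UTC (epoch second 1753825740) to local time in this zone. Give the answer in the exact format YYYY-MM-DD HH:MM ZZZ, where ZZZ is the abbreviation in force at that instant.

Query: 2025-07-29 21:49 UTC
Rule 2/2 (PVX, -01:45): 2025-04-17 01:44 UTC ≤ query < +∞
21·60 + 49 - 105 = 1204 min
1204 = 0·1440 + 1204; 1204 = 20·60 + 4 → 20:04, same day
→ 2025-07-29 20:04 PVX

2025-07-29 20:04 PVX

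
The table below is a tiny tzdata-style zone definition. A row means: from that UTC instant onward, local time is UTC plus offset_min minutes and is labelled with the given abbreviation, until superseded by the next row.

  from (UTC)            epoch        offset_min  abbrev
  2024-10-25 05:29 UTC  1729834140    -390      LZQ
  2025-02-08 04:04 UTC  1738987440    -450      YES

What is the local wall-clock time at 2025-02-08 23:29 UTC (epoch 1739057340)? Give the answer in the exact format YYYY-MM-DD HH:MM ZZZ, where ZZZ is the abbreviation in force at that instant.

Query: 2025-02-08 23:29 UTC
Rule 2/2 (YES, -07:30): 2025-02-08 04:04 UTC ≤ query < +∞
23·60 + 29 - 450 = 959 min
959 = 0·1440 + 959; 959 = 15·60 + 59 → 15:59, same day
→ 2025-02-08 15:59 YES

2025-02-08 15:59 YES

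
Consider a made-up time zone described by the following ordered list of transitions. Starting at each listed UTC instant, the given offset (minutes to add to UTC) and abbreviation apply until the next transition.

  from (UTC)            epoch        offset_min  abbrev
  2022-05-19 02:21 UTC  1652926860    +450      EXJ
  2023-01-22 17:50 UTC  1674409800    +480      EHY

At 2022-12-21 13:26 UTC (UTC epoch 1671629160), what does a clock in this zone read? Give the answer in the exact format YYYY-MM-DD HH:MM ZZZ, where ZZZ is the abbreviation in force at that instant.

Query: 2022-12-21 13:26 UTC
Rule 1/2 (EXJ, +07:30): 2022-05-19 02:21 UTC ≤ query < 2023-01-22 17:50 UTC
13·60 + 26 + 450 = 1256 min
1256 = 0·1440 + 1256; 1256 = 20·60 + 56 → 20:56, same day
→ 2022-12-21 20:56 EXJ

2022-12-21 20:56 EXJ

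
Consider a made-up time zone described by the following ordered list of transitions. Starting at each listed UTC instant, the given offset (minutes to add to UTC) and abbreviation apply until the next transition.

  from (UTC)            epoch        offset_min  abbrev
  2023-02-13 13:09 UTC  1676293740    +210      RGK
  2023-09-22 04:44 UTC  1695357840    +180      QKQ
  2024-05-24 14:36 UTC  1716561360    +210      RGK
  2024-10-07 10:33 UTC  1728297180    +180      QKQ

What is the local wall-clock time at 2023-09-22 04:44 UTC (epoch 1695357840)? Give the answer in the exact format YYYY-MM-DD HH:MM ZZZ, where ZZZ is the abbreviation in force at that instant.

2023-09-22 07:44 QKQ

Query: 2023-09-22 04:44 UTC
Rule 2/4 (QKQ, +03:00): 2023-09-22 04:44 UTC ≤ query < 2024-05-24 14:36 UTC
4·60 + 44 + 180 = 464 min
464 = 0·1440 + 464; 464 = 7·60 + 44 → 07:44, same day
→ 2023-09-22 07:44 QKQ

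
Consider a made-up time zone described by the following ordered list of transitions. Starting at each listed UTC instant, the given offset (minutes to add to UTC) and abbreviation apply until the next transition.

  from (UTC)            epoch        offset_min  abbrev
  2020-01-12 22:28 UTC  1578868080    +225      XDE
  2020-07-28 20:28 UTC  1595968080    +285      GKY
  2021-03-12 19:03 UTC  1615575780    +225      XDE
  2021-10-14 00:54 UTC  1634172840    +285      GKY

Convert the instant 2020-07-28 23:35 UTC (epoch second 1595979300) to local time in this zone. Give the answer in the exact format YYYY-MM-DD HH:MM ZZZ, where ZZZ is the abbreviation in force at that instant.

Query: 2020-07-28 23:35 UTC
Rule 2/4 (GKY, +04:45): 2020-07-28 20:28 UTC ≤ query < 2021-03-12 19:03 UTC
23·60 + 35 + 285 = 1700 min
1700 = 1·1440 + 260; 260 = 4·60 + 20 → 04:20, 2020-07-28 + 1 day = 2020-07-29
→ 2020-07-29 04:20 GKY

2020-07-29 04:20 GKY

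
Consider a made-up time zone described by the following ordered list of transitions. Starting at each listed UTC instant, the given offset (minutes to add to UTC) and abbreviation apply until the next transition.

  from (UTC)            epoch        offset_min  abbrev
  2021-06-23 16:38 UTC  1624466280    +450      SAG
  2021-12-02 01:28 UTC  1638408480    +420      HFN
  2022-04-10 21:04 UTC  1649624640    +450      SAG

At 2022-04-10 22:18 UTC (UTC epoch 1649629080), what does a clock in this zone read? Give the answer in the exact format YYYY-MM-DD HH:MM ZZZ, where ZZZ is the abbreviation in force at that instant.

Query: 2022-04-10 22:18 UTC
Rule 3/3 (SAG, +07:30): 2022-04-10 21:04 UTC ≤ query < +∞
22·60 + 18 + 450 = 1788 min
1788 = 1·1440 + 348; 348 = 5·60 + 48 → 05:48, 2022-04-10 + 1 day = 2022-04-11
→ 2022-04-11 05:48 SAG

2022-04-11 05:48 SAG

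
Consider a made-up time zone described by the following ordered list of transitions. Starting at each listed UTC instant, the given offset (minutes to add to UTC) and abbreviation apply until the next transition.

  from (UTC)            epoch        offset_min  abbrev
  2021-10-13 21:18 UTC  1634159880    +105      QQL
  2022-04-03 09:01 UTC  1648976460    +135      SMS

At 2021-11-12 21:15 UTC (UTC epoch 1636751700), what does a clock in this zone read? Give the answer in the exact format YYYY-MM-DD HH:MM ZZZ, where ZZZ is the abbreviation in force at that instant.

Query: 2021-11-12 21:15 UTC
Rule 1/2 (QQL, +01:45): 2021-10-13 21:18 UTC ≤ query < 2022-04-03 09:01 UTC
21·60 + 15 + 105 = 1380 min
1380 = 0·1440 + 1380; 1380 = 23·60 + 0 → 23:00, same day
→ 2021-11-12 23:00 QQL

2021-11-12 23:00 QQL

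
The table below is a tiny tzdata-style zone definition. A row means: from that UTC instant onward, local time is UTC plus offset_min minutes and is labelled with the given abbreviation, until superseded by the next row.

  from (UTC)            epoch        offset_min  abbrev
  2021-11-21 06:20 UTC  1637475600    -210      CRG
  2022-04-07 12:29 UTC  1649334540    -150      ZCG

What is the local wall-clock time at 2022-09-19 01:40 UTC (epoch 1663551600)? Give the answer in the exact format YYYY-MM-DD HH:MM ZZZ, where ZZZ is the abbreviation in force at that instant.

Query: 2022-09-19 01:40 UTC
Rule 2/2 (ZCG, -02:30): 2022-04-07 12:29 UTC ≤ query < +∞
1·60 + 40 - 150 = -50 min
-50 = -1·1440 + 1390; 1390 = 23·60 + 10 → 23:10, 2022-09-19 - 1 day = 2022-09-18
→ 2022-09-18 23:10 ZCG

2022-09-18 23:10 ZCG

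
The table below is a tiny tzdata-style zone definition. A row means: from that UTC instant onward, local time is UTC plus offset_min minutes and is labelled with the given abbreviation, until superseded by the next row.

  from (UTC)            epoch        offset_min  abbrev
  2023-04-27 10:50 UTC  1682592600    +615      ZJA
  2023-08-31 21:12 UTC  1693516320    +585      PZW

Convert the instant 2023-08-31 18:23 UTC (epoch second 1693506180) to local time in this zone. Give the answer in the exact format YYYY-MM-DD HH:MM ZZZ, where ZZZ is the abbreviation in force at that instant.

2023-09-01 04:38 ZJA

Query: 2023-08-31 18:23 UTC
Rule 1/2 (ZJA, +10:15): 2023-04-27 10:50 UTC ≤ query < 2023-08-31 21:12 UTC
18·60 + 23 + 615 = 1718 min
1718 = 1·1440 + 278; 278 = 4·60 + 38 → 04:38, 2023-08-31 + 1 day = 2023-09-01
→ 2023-09-01 04:38 ZJA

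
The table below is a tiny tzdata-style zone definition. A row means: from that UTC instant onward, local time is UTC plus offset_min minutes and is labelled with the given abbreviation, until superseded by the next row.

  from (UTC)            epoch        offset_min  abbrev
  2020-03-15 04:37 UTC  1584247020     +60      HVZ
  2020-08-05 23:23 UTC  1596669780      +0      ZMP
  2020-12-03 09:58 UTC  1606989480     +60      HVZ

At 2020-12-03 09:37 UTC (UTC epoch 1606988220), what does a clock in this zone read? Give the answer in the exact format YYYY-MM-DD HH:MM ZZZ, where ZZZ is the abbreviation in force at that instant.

2020-12-03 09:37 ZMP

Query: 2020-12-03 09:37 UTC
Rule 2/3 (ZMP, +00:00): 2020-08-05 23:23 UTC ≤ query < 2020-12-03 09:58 UTC
9·60 + 37 + 0 = 577 min
577 = 0·1440 + 577; 577 = 9·60 + 37 → 09:37, same day
→ 2020-12-03 09:37 ZMP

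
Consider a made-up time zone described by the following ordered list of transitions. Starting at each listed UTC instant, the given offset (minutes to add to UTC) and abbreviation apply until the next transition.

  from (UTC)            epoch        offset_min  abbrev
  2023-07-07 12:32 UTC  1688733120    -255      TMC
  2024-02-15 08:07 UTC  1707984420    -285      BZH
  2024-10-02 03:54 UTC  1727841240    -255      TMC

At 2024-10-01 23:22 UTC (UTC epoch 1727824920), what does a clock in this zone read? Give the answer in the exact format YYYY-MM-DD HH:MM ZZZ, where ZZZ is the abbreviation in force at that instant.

2024-10-01 18:37 BZH

Query: 2024-10-01 23:22 UTC
Rule 2/3 (BZH, -04:45): 2024-02-15 08:07 UTC ≤ query < 2024-10-02 03:54 UTC
23·60 + 22 - 285 = 1117 min
1117 = 0·1440 + 1117; 1117 = 18·60 + 37 → 18:37, same day
→ 2024-10-01 18:37 BZH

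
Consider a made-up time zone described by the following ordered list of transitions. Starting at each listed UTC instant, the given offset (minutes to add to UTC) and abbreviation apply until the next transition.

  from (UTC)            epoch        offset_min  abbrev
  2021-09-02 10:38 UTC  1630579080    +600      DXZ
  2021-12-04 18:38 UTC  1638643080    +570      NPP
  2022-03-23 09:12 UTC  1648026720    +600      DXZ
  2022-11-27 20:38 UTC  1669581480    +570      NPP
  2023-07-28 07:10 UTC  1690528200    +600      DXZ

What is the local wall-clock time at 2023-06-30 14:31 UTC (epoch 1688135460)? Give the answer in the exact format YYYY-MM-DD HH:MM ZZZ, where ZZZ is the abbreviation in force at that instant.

Query: 2023-06-30 14:31 UTC
Rule 4/5 (NPP, +09:30): 2022-11-27 20:38 UTC ≤ query < 2023-07-28 07:10 UTC
14·60 + 31 + 570 = 1441 min
1441 = 1·1440 + 1; 1 = 0·60 + 1 → 00:01, 2023-06-30 + 1 day = 2023-07-01
→ 2023-07-01 00:01 NPP

2023-07-01 00:01 NPP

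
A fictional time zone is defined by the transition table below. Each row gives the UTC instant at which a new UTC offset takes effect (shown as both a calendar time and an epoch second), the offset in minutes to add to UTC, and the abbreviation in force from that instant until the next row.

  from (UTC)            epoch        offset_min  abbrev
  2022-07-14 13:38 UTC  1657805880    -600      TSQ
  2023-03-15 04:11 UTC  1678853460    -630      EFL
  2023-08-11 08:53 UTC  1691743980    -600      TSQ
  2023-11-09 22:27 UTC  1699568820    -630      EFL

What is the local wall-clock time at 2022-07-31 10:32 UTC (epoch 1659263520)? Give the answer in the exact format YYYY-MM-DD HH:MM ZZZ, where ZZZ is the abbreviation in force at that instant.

Query: 2022-07-31 10:32 UTC
Rule 1/4 (TSQ, -10:00): 2022-07-14 13:38 UTC ≤ query < 2023-03-15 04:11 UTC
10·60 + 32 - 600 = 32 min
32 = 0·1440 + 32; 32 = 0·60 + 32 → 00:32, same day
→ 2022-07-31 00:32 TSQ

2022-07-31 00:32 TSQ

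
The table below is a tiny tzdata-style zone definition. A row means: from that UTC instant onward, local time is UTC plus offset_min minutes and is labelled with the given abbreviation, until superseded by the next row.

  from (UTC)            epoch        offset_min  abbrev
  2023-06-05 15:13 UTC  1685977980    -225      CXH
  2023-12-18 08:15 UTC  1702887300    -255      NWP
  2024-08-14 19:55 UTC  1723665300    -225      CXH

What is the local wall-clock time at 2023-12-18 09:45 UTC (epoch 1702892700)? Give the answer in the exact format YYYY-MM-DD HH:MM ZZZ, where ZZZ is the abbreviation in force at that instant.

Query: 2023-12-18 09:45 UTC
Rule 2/3 (NWP, -04:15): 2023-12-18 08:15 UTC ≤ query < 2024-08-14 19:55 UTC
9·60 + 45 - 255 = 330 min
330 = 0·1440 + 330; 330 = 5·60 + 30 → 05:30, same day
→ 2023-12-18 05:30 NWP

2023-12-18 05:30 NWP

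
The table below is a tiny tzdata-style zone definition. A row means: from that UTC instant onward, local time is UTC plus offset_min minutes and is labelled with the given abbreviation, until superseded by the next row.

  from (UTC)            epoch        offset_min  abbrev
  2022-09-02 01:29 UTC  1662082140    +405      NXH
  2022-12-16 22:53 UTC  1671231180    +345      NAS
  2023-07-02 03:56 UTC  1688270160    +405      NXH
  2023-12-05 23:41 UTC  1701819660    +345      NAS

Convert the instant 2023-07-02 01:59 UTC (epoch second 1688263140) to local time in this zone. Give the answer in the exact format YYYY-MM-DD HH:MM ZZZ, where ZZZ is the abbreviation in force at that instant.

Query: 2023-07-02 01:59 UTC
Rule 2/4 (NAS, +05:45): 2022-12-16 22:53 UTC ≤ query < 2023-07-02 03:56 UTC
1·60 + 59 + 345 = 464 min
464 = 0·1440 + 464; 464 = 7·60 + 44 → 07:44, same day
→ 2023-07-02 07:44 NAS

2023-07-02 07:44 NAS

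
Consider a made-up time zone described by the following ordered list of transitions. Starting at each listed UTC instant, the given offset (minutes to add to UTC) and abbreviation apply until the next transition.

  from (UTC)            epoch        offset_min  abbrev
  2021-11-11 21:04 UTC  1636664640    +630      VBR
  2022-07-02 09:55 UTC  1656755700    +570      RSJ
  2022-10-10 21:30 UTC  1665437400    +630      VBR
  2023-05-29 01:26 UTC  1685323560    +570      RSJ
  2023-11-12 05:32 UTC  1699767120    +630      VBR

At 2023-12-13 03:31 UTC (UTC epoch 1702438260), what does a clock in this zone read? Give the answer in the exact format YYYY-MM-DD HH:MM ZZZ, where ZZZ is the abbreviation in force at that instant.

2023-12-13 14:01 VBR

Query: 2023-12-13 03:31 UTC
Rule 5/5 (VBR, +10:30): 2023-11-12 05:32 UTC ≤ query < +∞
3·60 + 31 + 630 = 841 min
841 = 0·1440 + 841; 841 = 14·60 + 1 → 14:01, same day
→ 2023-12-13 14:01 VBR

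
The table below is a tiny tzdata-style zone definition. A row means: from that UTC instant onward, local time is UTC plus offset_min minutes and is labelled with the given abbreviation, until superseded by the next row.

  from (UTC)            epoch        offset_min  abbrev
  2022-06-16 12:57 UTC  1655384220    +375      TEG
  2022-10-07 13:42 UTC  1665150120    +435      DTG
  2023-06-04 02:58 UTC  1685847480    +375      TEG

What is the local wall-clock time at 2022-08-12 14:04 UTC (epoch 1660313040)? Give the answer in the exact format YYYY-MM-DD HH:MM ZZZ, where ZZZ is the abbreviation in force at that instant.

Query: 2022-08-12 14:04 UTC
Rule 1/3 (TEG, +06:15): 2022-06-16 12:57 UTC ≤ query < 2022-10-07 13:42 UTC
14·60 + 4 + 375 = 1219 min
1219 = 0·1440 + 1219; 1219 = 20·60 + 19 → 20:19, same day
→ 2022-08-12 20:19 TEG

2022-08-12 20:19 TEG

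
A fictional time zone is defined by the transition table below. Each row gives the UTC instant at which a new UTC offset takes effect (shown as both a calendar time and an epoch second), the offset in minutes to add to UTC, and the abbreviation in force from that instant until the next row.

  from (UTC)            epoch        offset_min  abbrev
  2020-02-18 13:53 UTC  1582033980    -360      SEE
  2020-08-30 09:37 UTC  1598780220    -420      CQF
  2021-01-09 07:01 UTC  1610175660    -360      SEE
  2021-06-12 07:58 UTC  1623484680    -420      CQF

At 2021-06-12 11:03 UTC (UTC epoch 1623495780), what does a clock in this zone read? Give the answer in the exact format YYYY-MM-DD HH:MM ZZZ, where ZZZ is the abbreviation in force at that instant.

Query: 2021-06-12 11:03 UTC
Rule 4/4 (CQF, -07:00): 2021-06-12 07:58 UTC ≤ query < +∞
11·60 + 3 - 420 = 243 min
243 = 0·1440 + 243; 243 = 4·60 + 3 → 04:03, same day
→ 2021-06-12 04:03 CQF

2021-06-12 04:03 CQF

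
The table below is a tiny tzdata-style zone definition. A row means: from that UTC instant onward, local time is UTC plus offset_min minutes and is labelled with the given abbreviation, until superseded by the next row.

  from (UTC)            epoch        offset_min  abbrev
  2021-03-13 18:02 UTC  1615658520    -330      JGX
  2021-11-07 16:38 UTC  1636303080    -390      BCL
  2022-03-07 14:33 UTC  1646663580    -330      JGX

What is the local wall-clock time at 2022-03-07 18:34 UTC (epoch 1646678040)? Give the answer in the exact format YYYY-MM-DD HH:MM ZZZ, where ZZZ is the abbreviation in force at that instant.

Query: 2022-03-07 18:34 UTC
Rule 3/3 (JGX, -05:30): 2022-03-07 14:33 UTC ≤ query < +∞
18·60 + 34 - 330 = 784 min
784 = 0·1440 + 784; 784 = 13·60 + 4 → 13:04, same day
→ 2022-03-07 13:04 JGX

2022-03-07 13:04 JGX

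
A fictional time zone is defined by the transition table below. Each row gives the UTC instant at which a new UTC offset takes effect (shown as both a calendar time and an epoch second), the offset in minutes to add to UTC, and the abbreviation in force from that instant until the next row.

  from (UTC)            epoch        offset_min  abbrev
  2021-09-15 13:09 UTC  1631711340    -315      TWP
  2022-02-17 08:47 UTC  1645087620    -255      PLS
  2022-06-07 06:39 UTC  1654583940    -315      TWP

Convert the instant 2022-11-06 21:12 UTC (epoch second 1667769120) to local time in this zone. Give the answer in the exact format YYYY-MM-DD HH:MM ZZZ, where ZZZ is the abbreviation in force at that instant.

2022-11-06 15:57 TWP

Query: 2022-11-06 21:12 UTC
Rule 3/3 (TWP, -05:15): 2022-06-07 06:39 UTC ≤ query < +∞
21·60 + 12 - 315 = 957 min
957 = 0·1440 + 957; 957 = 15·60 + 57 → 15:57, same day
→ 2022-11-06 15:57 TWP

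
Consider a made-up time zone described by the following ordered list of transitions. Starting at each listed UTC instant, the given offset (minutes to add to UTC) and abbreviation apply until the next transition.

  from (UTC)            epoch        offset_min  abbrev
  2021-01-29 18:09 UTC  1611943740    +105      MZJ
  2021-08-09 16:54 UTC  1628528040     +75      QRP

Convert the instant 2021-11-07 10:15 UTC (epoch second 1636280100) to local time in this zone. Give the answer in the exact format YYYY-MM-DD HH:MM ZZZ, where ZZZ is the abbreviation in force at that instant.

2021-11-07 11:30 QRP

Query: 2021-11-07 10:15 UTC
Rule 2/2 (QRP, +01:15): 2021-08-09 16:54 UTC ≤ query < +∞
10·60 + 15 + 75 = 690 min
690 = 0·1440 + 690; 690 = 11·60 + 30 → 11:30, same day
→ 2021-11-07 11:30 QRP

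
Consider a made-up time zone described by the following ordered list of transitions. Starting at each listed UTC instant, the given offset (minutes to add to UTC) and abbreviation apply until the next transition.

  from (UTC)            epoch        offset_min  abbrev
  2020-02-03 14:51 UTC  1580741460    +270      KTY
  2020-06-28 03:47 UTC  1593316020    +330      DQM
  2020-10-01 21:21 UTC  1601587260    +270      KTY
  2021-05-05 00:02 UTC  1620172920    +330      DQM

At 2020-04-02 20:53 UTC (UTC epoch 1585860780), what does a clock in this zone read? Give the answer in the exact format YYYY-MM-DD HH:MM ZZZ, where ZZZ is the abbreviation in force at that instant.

2020-04-03 01:23 KTY

Query: 2020-04-02 20:53 UTC
Rule 1/4 (KTY, +04:30): 2020-02-03 14:51 UTC ≤ query < 2020-06-28 03:47 UTC
20·60 + 53 + 270 = 1523 min
1523 = 1·1440 + 83; 83 = 1·60 + 23 → 01:23, 2020-04-02 + 1 day = 2020-04-03
→ 2020-04-03 01:23 KTY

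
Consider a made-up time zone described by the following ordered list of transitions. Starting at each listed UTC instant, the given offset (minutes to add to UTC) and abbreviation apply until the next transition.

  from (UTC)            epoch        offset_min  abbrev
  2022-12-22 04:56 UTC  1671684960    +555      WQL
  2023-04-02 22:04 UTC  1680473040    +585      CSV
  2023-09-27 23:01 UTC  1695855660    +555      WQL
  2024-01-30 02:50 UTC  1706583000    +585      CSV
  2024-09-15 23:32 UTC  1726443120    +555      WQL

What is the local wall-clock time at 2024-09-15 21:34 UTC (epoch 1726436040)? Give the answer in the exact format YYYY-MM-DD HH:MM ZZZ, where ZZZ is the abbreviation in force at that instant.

2024-09-16 07:19 CSV

Query: 2024-09-15 21:34 UTC
Rule 4/5 (CSV, +09:45): 2024-01-30 02:50 UTC ≤ query < 2024-09-15 23:32 UTC
21·60 + 34 + 585 = 1879 min
1879 = 1·1440 + 439; 439 = 7·60 + 19 → 07:19, 2024-09-15 + 1 day = 2024-09-16
→ 2024-09-16 07:19 CSV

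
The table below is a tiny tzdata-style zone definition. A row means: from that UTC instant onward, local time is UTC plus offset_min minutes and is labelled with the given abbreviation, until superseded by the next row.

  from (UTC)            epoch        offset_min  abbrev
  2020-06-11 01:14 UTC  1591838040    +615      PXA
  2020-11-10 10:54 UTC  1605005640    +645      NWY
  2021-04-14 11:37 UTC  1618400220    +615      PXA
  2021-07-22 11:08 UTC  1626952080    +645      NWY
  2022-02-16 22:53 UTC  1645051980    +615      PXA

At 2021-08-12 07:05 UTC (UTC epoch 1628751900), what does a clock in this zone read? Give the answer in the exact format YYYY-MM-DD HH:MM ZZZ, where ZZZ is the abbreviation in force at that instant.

Query: 2021-08-12 07:05 UTC
Rule 4/5 (NWY, +10:45): 2021-07-22 11:08 UTC ≤ query < 2022-02-16 22:53 UTC
7·60 + 5 + 645 = 1070 min
1070 = 0·1440 + 1070; 1070 = 17·60 + 50 → 17:50, same day
→ 2021-08-12 17:50 NWY

2021-08-12 17:50 NWY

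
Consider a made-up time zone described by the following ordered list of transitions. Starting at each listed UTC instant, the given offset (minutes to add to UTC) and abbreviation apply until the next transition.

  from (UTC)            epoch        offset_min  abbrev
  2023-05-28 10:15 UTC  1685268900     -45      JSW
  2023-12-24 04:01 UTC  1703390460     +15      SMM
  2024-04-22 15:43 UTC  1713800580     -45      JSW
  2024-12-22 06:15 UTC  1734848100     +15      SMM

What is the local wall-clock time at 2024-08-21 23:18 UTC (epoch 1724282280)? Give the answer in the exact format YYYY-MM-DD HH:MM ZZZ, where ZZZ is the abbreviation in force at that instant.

2024-08-21 22:33 JSW

Query: 2024-08-21 23:18 UTC
Rule 3/4 (JSW, -00:45): 2024-04-22 15:43 UTC ≤ query < 2024-12-22 06:15 UTC
23·60 + 18 - 45 = 1353 min
1353 = 0·1440 + 1353; 1353 = 22·60 + 33 → 22:33, same day
→ 2024-08-21 22:33 JSW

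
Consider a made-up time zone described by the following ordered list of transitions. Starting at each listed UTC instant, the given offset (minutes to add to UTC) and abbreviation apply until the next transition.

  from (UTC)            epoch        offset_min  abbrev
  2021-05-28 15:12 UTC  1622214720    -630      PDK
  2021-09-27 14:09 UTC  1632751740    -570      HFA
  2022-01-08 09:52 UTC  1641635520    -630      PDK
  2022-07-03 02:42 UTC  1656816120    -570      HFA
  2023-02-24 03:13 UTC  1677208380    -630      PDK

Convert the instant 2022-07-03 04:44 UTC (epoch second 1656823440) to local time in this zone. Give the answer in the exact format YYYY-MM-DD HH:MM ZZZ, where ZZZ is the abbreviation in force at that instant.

Query: 2022-07-03 04:44 UTC
Rule 4/5 (HFA, -09:30): 2022-07-03 02:42 UTC ≤ query < 2023-02-24 03:13 UTC
4·60 + 44 - 570 = -286 min
-286 = -1·1440 + 1154; 1154 = 19·60 + 14 → 19:14, 2022-07-03 - 1 day = 2022-07-02
→ 2022-07-02 19:14 HFA

2022-07-02 19:14 HFA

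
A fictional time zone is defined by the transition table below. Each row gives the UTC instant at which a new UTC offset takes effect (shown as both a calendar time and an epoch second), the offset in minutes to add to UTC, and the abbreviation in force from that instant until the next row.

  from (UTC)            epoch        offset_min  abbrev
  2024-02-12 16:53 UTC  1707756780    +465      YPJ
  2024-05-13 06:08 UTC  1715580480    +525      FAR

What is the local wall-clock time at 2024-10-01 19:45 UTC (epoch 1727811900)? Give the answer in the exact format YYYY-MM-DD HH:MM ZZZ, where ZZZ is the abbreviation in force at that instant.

Query: 2024-10-01 19:45 UTC
Rule 2/2 (FAR, +08:45): 2024-05-13 06:08 UTC ≤ query < +∞
19·60 + 45 + 525 = 1710 min
1710 = 1·1440 + 270; 270 = 4·60 + 30 → 04:30, 2024-10-01 + 1 day = 2024-10-02
→ 2024-10-02 04:30 FAR

2024-10-02 04:30 FAR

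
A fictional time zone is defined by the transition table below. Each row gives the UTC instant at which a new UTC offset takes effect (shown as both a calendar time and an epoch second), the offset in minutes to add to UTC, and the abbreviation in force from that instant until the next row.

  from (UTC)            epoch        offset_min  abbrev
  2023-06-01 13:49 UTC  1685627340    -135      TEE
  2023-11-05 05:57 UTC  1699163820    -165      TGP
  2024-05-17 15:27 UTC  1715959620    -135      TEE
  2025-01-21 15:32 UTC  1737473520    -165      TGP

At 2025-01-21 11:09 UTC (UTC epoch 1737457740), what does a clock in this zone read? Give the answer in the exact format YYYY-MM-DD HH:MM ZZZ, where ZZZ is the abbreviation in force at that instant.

2025-01-21 08:54 TEE

Query: 2025-01-21 11:09 UTC
Rule 3/4 (TEE, -02:15): 2024-05-17 15:27 UTC ≤ query < 2025-01-21 15:32 UTC
11·60 + 9 - 135 = 534 min
534 = 0·1440 + 534; 534 = 8·60 + 54 → 08:54, same day
→ 2025-01-21 08:54 TEE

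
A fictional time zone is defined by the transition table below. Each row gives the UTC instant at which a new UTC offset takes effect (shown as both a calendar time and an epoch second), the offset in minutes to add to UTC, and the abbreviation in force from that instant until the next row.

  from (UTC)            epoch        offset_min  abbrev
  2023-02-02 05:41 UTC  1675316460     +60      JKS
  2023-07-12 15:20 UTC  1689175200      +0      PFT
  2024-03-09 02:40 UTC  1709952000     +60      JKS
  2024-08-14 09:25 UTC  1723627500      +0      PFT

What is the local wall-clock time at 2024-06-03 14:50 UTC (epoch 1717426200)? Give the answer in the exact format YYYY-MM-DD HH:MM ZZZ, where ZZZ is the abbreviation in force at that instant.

2024-06-03 15:50 JKS

Query: 2024-06-03 14:50 UTC
Rule 3/4 (JKS, +01:00): 2024-03-09 02:40 UTC ≤ query < 2024-08-14 09:25 UTC
14·60 + 50 + 60 = 950 min
950 = 0·1440 + 950; 950 = 15·60 + 50 → 15:50, same day
→ 2024-06-03 15:50 JKS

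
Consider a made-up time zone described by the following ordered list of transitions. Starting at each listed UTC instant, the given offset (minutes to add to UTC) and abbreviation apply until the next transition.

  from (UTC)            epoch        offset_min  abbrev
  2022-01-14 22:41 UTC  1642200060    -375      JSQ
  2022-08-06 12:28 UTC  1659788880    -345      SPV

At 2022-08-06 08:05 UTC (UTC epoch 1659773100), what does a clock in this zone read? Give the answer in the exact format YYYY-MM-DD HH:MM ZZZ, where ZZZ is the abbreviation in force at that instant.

Query: 2022-08-06 08:05 UTC
Rule 1/2 (JSQ, -06:15): 2022-01-14 22:41 UTC ≤ query < 2022-08-06 12:28 UTC
8·60 + 5 - 375 = 110 min
110 = 0·1440 + 110; 110 = 1·60 + 50 → 01:50, same day
→ 2022-08-06 01:50 JSQ

2022-08-06 01:50 JSQ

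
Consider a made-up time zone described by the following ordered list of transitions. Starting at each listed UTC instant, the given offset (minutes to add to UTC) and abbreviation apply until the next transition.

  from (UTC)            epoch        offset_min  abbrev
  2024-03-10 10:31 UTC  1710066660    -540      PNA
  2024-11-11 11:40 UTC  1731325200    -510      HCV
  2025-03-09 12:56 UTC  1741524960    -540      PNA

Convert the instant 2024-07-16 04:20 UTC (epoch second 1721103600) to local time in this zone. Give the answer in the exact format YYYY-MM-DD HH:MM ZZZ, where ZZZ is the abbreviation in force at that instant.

2024-07-15 19:20 PNA

Query: 2024-07-16 04:20 UTC
Rule 1/3 (PNA, -09:00): 2024-03-10 10:31 UTC ≤ query < 2024-11-11 11:40 UTC
4·60 + 20 - 540 = -280 min
-280 = -1·1440 + 1160; 1160 = 19·60 + 20 → 19:20, 2024-07-16 - 1 day = 2024-07-15
→ 2024-07-15 19:20 PNA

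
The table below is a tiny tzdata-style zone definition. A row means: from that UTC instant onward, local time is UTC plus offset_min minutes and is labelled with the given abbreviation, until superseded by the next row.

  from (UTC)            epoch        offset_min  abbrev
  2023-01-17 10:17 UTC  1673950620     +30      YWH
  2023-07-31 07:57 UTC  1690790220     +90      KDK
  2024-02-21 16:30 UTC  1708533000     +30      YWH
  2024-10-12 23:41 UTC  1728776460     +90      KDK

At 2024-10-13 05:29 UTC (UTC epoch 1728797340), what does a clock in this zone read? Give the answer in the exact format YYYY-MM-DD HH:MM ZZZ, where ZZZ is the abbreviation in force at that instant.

Query: 2024-10-13 05:29 UTC
Rule 4/4 (KDK, +01:30): 2024-10-12 23:41 UTC ≤ query < +∞
5·60 + 29 + 90 = 419 min
419 = 0·1440 + 419; 419 = 6·60 + 59 → 06:59, same day
→ 2024-10-13 06:59 KDK

2024-10-13 06:59 KDK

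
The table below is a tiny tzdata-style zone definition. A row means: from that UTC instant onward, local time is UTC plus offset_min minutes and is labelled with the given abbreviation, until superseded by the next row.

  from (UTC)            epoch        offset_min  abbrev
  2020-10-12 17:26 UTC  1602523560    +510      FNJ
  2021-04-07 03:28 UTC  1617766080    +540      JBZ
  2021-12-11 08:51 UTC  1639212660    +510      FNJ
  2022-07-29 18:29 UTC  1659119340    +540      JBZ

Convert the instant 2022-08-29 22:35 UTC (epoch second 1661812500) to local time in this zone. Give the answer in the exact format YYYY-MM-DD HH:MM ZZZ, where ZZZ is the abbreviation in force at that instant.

Query: 2022-08-29 22:35 UTC
Rule 4/4 (JBZ, +09:00): 2022-07-29 18:29 UTC ≤ query < +∞
22·60 + 35 + 540 = 1895 min
1895 = 1·1440 + 455; 455 = 7·60 + 35 → 07:35, 2022-08-29 + 1 day = 2022-08-30
→ 2022-08-30 07:35 JBZ

2022-08-30 07:35 JBZ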